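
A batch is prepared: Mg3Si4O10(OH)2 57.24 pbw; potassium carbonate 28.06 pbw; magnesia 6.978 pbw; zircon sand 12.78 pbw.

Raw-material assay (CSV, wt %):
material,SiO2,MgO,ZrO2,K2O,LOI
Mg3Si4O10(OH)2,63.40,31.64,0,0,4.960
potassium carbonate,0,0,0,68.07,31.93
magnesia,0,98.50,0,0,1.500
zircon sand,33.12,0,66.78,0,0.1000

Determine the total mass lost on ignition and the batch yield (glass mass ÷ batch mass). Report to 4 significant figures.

Every computation carries full precision through the solve. Intermediates appear (rounded to four significant digits) as written; each reported figure is rounded only once. All derived quantities (the totals, LOI, glass mass, the yield, four oxide percentages) are computed using the weight values for 93.14 pbw of glass in full precision, exactly as shown in the question or the answer.
LOI of each material in turn:
  Mg3Si4O10(OH)2: 57.24 × 0.04960 = 2.839 pbw
  potassium carbonate: 28.06 × 0.3193 = 8.960 pbw
  magnesia: 6.978 × 0.01500 = 0.1047 pbw
  zircon sand: 12.78 × 0.001000 = 0.01278 pbw
Total LOI = 11.92 pbw
Glass = batch − LOI = 105.1 − 11.92 = 93.14 pbw

LOI loss = 11.92 pbw; glass = 93.14 pbw; yield = 88.66%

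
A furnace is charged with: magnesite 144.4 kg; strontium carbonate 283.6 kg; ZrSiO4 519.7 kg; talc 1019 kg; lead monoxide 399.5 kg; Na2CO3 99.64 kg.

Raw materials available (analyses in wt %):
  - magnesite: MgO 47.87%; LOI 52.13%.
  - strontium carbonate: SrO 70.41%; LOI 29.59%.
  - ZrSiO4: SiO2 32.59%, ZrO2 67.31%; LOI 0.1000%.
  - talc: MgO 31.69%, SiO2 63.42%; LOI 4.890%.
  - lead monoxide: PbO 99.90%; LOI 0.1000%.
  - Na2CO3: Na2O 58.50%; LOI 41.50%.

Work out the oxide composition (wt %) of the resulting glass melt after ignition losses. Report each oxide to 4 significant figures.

Mid-chain values are printed with 4-significant-figure rounding when written out. All arithmetic holds full float precision from first step to last. Each reported figure is rounded a single time; derived quantities (ignition loss, the yield, totals, glass mass, the six compositions) are recomputed in exact precision from the batch weights at 2215 kg of glass, as set out in the problem or the answer.
Oxide-by-oxide delivered mass:
  SrO: 283.6·0.7041 = 199.7 kg
  MgO: 144.4·0.4787 + 1019·0.3169 = 392.0 kg
  Na2O: 99.64·0.5850 = 58.29 kg
  SiO2: 519.7·0.3259 + 1019·0.6342 = 815.6 kg
  ZrO2: 519.7·0.6731 = 349.8 kg
  PbO: 399.5·0.9990 = 399.1 kg
LOI: 144.4·0.5213 + 283.6·0.2959 + 519.7·0.001000 + 1019·0.04890 + 399.5·0.001000 + 99.64·0.4150 = 251.3 kg
Glass mass = batch − LOI = 2466 − 251.3 = 2215 kg (= the summed oxide contributions)
wt % = 100 × oxide mass / glass mass

Glass mass = 2215 kg (batch 2466 − LOI 251.3).
Composition: SrO 9.017%, MgO 17.70%, Na2O 2.632%, SiO2 36.83%, ZrO2 15.80%, PbO 18.02%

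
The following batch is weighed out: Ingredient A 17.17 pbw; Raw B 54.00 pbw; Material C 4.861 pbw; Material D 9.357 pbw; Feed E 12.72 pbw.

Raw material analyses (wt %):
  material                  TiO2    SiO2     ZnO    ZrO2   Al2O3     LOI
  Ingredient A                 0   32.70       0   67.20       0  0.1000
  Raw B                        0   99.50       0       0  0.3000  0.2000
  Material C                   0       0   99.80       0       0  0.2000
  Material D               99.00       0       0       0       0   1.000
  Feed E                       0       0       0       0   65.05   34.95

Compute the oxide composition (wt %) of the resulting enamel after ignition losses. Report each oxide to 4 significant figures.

Glass mass = 93.43 pbw (batch 98.11 − LOI 4.674).
Composition: TiO2 9.914%, SiO2 63.52%, ZnO 5.192%, ZrO2 12.35%, Al2O3 9.029%

All arithmetic keeps exact precision from first step to last; intermediates appear with 4-significant-figure rounding within the worked lines — a single rounding yields every reported number — derived quantities, which include LOI, the yield, glass mass, totals, five oxide percentages, are carried in full precision, as given in the question or the answer, from the batch weights per 93.43 pbw of glass.
Delivered oxide masses:
  TiO2: 9.357·0.9900 = 9.263 pbw
  SiO2: 17.17·0.3270 + 54.00·0.9950 = 59.34 pbw
  ZnO: 4.861·0.9980 = 4.851 pbw
  ZrO2: 17.17·0.6720 = 11.54 pbw
  Al2O3: 54.00·0.003000 + 12.72·0.6505 = 8.436 pbw
LOI: 17.17·0.001000 + 54.00·0.002000 + 4.861·0.002000 + 9.357·0.01000 + 12.72·0.3495 = 4.674 pbw
The glass mass, total less LOI, = 98.11 − 4.674 = 93.43 pbw (equal to the oxide-mass sum)
each wt % is 100 × oxide ÷ glass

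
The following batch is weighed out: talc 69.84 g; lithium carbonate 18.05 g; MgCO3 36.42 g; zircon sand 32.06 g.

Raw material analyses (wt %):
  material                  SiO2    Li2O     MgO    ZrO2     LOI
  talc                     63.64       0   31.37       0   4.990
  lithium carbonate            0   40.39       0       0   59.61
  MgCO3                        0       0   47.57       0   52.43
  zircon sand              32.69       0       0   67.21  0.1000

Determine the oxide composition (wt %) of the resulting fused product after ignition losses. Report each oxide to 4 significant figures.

Glass mass = 123.0 g (batch 156.4 − LOI 33.37).
Composition: SiO2 44.66%, Li2O 5.927%, MgO 31.90%, ZrO2 17.52%

In-progress results are printed rounded to 4 significant figures within the worked lines. Every computation maintains exact precision throughout. Each reported value takes just one rounding. Derived quantities are re-derived from the batch weights at 123.0 g of glass in exact precision (totals, four oxide percentages, yield, net glass mass, ignition loss) as they appear in the problem or the answer.
What the batch supplies per oxide:
  SiO2: 69.84·0.6364 + 32.06·0.3269 = 54.93 g
  Li2O: 18.05·0.4039 = 7.290 g
  MgO: 69.84·0.3137 + 36.42·0.4757 = 39.23 g
  ZrO2: 32.06·0.6721 = 21.55 g
LOI: 69.84·0.04990 + 18.05·0.5961 + 36.42·0.5243 + 32.06·0.001000 = 33.37 g
batch − LOI leaves glass = 156.4 − 33.37 = 123.0 g (= the summed oxide contributions)
percent by weight: oxide/glass ×100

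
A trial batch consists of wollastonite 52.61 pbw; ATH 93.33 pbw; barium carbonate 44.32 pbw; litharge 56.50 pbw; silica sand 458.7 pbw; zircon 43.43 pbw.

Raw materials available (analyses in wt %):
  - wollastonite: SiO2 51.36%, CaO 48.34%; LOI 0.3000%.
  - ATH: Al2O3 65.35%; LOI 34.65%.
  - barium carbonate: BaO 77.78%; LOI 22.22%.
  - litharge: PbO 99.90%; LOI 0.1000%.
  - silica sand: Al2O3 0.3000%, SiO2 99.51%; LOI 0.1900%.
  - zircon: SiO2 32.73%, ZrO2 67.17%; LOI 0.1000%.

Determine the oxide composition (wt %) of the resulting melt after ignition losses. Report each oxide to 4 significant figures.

All arithmetic keeps exact precision at each step — intermediates are displayed (rounded to 4 significant figures) at each printed step. A single rounding yields every reported result — the derived quantities are re-derived at exact precision (the yield, net glass mass, totals, LOI, six oxide percentages) from the weighed amounts at 705.6 pbw of glass as they appear in problem or answer.
What the batch supplies per oxide:
  Al2O3: 93.33·0.6535 + 458.7·0.003000 = 62.37 pbw
  BaO: 44.32·0.7778 = 34.47 pbw
  SiO2: 52.61·0.5136 + 458.7·0.9951 + 43.43·0.3273 = 497.7 pbw
  PbO: 56.50·0.9990 = 56.44 pbw
  CaO: 52.61·0.4834 = 25.43 pbw
  ZrO2: 43.43·0.6717 = 29.17 pbw
LOI: 52.61·0.003000 + 93.33·0.3465 + 44.32·0.2222 + 56.50·0.001000 + 458.7·0.001900 + 43.43·0.001000 = 43.32 pbw
Resulting glass, batch − LOI: 748.9 − 43.32 = 705.6 pbw (consistent with Σ oxide mass)
each oxide over glass, ×100, is wt %

Glass mass = 705.6 pbw (batch 748.9 − LOI 43.32).
Composition: Al2O3 8.839%, BaO 4.886%, SiO2 70.54%, PbO 8.000%, CaO 3.604%, ZrO2 4.134%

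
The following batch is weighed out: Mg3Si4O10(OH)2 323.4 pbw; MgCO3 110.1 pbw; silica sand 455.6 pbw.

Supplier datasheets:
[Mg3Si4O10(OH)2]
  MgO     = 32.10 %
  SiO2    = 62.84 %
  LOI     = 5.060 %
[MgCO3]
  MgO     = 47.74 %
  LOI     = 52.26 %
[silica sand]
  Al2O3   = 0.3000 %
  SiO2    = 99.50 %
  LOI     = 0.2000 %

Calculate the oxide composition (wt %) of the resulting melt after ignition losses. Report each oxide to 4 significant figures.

All internal work holds full precision at every stage; in-progress results appear rounded to four significant figures alongside each step. Every reported number is rounded just once; the derived quantities are carried using the weight values for 814.3 pbw of glass at full precision (net glass mass, the totals, ignition loss, the three compositions, yield), as given in the problem or answer text.
Oxide masses out of the charge:
  MgO: 323.4·0.3210 + 110.1·0.4774 = 156.4 pbw
  Al2O3: 455.6·0.003000 = 1.367 pbw
  SiO2: 323.4·0.6284 + 455.6·0.9950 = 656.5 pbw
LOI: 323.4·0.05060 + 110.1·0.5226 + 455.6·0.002000 = 74.81 pbw
Glass mass = batch − LOI = 889.1 − 74.81 = 814.3 pbw (equal to the oxide-mass sum)
wt % = 100 × oxide mass / glass mass

Glass mass = 814.3 pbw (batch 889.1 − LOI 74.81).
Composition: MgO 19.20%, Al2O3 0.1679%, SiO2 80.63%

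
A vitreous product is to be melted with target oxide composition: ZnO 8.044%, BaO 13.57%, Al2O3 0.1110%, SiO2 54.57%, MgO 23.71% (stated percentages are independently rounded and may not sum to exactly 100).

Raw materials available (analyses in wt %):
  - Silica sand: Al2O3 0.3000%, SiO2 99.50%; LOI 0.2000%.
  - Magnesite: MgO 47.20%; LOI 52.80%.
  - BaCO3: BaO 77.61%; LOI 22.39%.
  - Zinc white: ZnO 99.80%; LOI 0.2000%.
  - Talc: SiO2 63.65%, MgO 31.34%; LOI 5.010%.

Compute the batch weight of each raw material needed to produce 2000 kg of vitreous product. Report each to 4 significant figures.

The whole derivation maintains full precision all the way through. Intermediates are shown, rounded to four significant digits, in the working; a single rounding finalizes each reported value; all derived quantities (net glass mass, LOI, five oxide percentages, the yield, totals) are computed in exact precision from the weighed amounts on 2000 kg of glass as quoted within the question or the answer.
Oxide mass targets, per 2000 kg vitreous product:
  ZnO: 8.044% × 2000 = 160.9 kg
  BaO: 13.57% × 2000 = 271.4 kg
  Al2O3: 0.1110% × 2000 = 2.220 kg
  SiO2: 54.57% × 2000 = 1091 kg
  MgO: 23.71% × 2000 = 474.2 kg
Mass-balance tally per oxide on the weights just shown, under the basis named above (delivered sums recover each target exact up to rounding of places):
  ZnO: 161.2·0.9980 = 160.9 kg (target 160.9 kg)
  BaO: 349.7·0.7761 = 271.4 kg (target 271.4 kg)
  Al2O3: 740.0·0.003000 = 2.220 kg (target 2.220 kg)
  SiO2: 740.0·0.9950 + 557.9·0.6365 = 1091 kg (target 1091 kg)
  MgO: 634.2·0.4720 + 557.9·0.3134 = 474.2 kg (target 474.2 kg)
The glass-mass cross-check: total batch − LOI = 2000 kg (the Σ of target masses is 2000 kg; with the basis standing at 2000 kg — deltas are rounding alone).
Batch grand total — Σ batch = 2443 kg; Σ batch·LOI gives LOI loss = 442.9 kg; as yield: glass ÷ batch → 81.87%.

Batch per 2000 kg vitreous product:
  Silica sand: 740.0 kg
  Magnesite: 634.2 kg
  BaCO3: 349.7 kg
  Zinc white: 161.2 kg
  Talc: 557.9 kg
Total batch = 2443 kg; LOI loss = 442.9 kg; yield = 81.87%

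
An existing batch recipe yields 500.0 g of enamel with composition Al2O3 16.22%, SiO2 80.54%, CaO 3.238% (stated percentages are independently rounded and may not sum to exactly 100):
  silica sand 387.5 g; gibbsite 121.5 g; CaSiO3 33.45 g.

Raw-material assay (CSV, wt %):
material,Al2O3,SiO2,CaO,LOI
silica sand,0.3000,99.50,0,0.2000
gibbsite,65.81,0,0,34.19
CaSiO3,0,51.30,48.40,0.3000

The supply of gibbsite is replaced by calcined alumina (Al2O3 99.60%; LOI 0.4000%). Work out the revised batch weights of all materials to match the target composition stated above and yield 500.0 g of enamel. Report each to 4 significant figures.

Revised batch per 500.0 g enamel:
  silica sand: 387.5 g
  calcined alumina: 80.26 g
  CaSiO3: 33.45 g
Total batch = 501.2 g; LOI loss = 1.196 g

The working math holds full precision end to end. The intermediate values appear, rounded to four significant figures, at each printed step; a single rounding yields each reported value — derived quantities (LOI, net glass mass, the three compositions, yield, the totals) are carried at full precision from the weighed amounts for 500.0 g of glass precisely as stated by problem or answer.
Per-oxide target masses for 500.0 g enamel:
  Al2O3: 16.22% × 500.0 = 81.10 g
  SiO2: 80.54% × 500.0 = 402.7 g
  CaO: 3.238% × 500.0 = 16.19 g
Mass-balance tally per oxide per the reported batch figures, at the basis given (sum by sum, the targets are met modulo rounding of the values):
  Al2O3: 387.5·0.003000 + 80.26·0.9960 = 81.10 g (target 81.10 g)
  SiO2: 387.5·0.9950 + 33.45·0.5130 = 402.7 g (target 402.7 g)
  CaO: 33.45·0.4840 = 16.19 g (target 16.19 g)
Auditing the glass mass value: total charge less LOI = 500.0 g (targets for the oxides total 500.0 g; basis as stated: 500.0 g — rounding explains the deltas).
Total batch = Σ batch = 501.2 g; Σ batch·LOI gives LOI loss = 1.196 g; glass ÷ batch gives a yield of 99.76%.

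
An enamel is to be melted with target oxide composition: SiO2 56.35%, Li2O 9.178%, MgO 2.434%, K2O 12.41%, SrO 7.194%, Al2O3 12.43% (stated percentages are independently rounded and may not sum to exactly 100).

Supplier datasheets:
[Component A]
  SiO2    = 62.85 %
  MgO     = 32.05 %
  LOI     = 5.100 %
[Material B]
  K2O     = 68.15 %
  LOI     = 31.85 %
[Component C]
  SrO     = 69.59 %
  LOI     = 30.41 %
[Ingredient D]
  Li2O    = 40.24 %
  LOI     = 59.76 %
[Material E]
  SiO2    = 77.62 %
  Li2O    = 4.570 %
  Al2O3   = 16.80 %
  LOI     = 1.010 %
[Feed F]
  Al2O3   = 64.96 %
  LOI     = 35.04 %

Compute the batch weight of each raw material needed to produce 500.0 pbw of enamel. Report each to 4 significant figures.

In-progress results are displayed (rounded to 4 significant figures) within the worked lines — the whole derivation keeps full float precision at each step. A single rounding yields each reported result — the derived quantities are rebuilt from the weighed amounts on 500.0 pbw of glass in full float precision (yield, LOI, the six compositions, the totals, glass mass), as they appear in problem or answer.
Oxide-by-oxide targets in 500.0 pbw enamel:
  SiO2: 56.35% × 500.0 = 281.8 pbw
  Li2O: 9.178% × 500.0 = 45.89 pbw
  MgO: 2.434% × 500.0 = 12.17 pbw
  K2O: 12.41% × 500.0 = 62.05 pbw
  SrO: 7.194% × 500.0 = 35.97 pbw
  Al2O3: 12.43% × 500.0 = 62.15 pbw
Per-oxide balance check working from each reported weight, under the basis named above (summed amounts equal target values modulo rounding of the values):
  SiO2: 37.97·0.6285 + 332.2·0.7762 = 281.7 pbw (target 281.8 pbw)
  Li2O: 76.31·0.4024 + 332.2·0.04570 = 45.89 pbw (target 45.89 pbw)
  MgO: 37.97·0.3205 = 12.17 pbw (target 12.17 pbw)
  K2O: 91.05·0.6815 = 62.05 pbw (target 62.05 pbw)
  SrO: 51.69·0.6959 = 35.97 pbw (target 35.97 pbw)
  Al2O3: 332.2·0.1680 + 9.750·0.6496 = 62.14 pbw (target 62.15 pbw)
Mass balance on the glass: whole batch net of LOI = 499.9 pbw (oxide target masses add up to 500.0 pbw; stated basis 500.0 pbw — any gap is answer rounding).
Adding the batch up: Σ batch = 599.0 pbw; ignition loss, Σ(batch × LOI) = 99.03 pbw; yield = glass ÷ total batch = 83.47%.

Batch per 500.0 pbw enamel:
  Component A: 37.97 pbw
  Material B: 91.05 pbw
  Component C: 51.69 pbw
  Ingredient D: 76.31 pbw
  Material E: 332.2 pbw
  Feed F: 9.750 pbw
Total batch = 599.0 pbw; LOI loss = 99.03 pbw; yield = 83.47%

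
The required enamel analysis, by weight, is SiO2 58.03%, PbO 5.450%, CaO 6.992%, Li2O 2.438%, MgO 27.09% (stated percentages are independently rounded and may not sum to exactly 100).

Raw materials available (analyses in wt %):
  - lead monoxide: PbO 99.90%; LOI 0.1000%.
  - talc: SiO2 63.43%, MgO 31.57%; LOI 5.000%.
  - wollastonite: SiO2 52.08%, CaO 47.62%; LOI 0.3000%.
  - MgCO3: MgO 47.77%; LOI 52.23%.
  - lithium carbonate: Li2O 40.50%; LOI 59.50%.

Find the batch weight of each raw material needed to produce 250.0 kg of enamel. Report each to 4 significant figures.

Batch per 250.0 kg enamel:
  lead monoxide: 13.64 kg
  talc: 198.6 kg
  wollastonite: 36.71 kg
  MgCO3: 10.54 kg
  lithium carbonate: 15.05 kg
Total batch = 274.5 kg; LOI loss = 24.51 kg; yield = 91.07%

Full precision is maintained through the solve; values along the way are shown, rounded to 4 significant digits, on the page; every reported value takes a single rounding. Derived quantities are carried from the weighed amounts for 250.0 kg of glass at full float precision (totals, five oxide percentages, ignition loss, the yield, net glass mass) exactly as printed in the problem or answer text.
The oxide mass targets at 250.0 kg enamel:
  SiO2: 58.03% × 250.0 = 145.1 kg
  PbO: 5.450% × 250.0 = 13.62 kg
  CaO: 6.992% × 250.0 = 17.48 kg
  Li2O: 2.438% × 250.0 = 6.095 kg
  MgO: 27.09% × 250.0 = 67.72 kg
Mass-balance tally per oxide working from each reported weight, versus the basis set out (each sum matches its target mass net of answer rounding effects):
  SiO2: 198.6·0.6343 + 36.71·0.5208 = 145.1 kg (target 145.1 kg)
  PbO: 13.64·0.9990 = 13.63 kg (target 13.62 kg)
  CaO: 36.71·0.4762 = 17.48 kg (target 17.48 kg)
  Li2O: 15.05·0.4050 = 6.095 kg (target 6.095 kg)
  MgO: 198.6·0.3157 + 10.54·0.4777 = 67.73 kg (target 67.72 kg)
Mass balance on the glass: Σ batch − LOI loss = 250.0 kg (per-oxide target masses sum to 250.0 kg; with the basis standing at 250.0 kg — gaps are rounding artifacts).
Adding the batch up: Σ batch = 274.5 kg; loss to ignition Σ batch·LOI = 24.51 kg; glass ÷ batch gives a yield of 91.07%.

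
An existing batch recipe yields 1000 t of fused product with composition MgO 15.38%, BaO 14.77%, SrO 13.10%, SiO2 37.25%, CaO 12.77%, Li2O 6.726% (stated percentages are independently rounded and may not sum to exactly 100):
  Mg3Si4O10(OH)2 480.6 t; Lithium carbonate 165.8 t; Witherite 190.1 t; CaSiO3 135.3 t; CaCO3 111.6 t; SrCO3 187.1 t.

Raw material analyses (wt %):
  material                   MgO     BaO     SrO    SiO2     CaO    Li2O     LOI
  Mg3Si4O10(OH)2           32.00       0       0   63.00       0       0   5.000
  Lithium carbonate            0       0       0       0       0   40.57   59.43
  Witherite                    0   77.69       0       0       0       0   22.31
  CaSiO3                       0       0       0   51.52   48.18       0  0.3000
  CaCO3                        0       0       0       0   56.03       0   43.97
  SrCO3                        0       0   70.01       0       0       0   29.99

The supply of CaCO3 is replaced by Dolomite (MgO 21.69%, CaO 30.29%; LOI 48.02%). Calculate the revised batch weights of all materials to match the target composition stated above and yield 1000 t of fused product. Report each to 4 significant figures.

All arithmetic runs at exact precision end to end — values along the way are printed rounded off to 4 significant figures across the worked steps. Each reported result is rounded once only. Derived quantities are computed from the batch weights per 1000 t of glass at full float precision (LOI, six oxide percentages, yield, glass mass, totals), precisely as stated by either problem or answer.
Target oxide masses per 1000 t fused product:
  MgO: 15.38% × 1000 = 153.8 t
  BaO: 14.77% × 1000 = 147.7 t
  SrO: 13.10% × 1000 = 131.0 t
  SiO2: 37.25% × 1000 = 372.5 t
  CaO: 12.77% × 1000 = 127.7 t
  Li2O: 6.726% × 1000 = 67.26 t
Checking each oxide sum per the reported batch figures, versus the basis set out (target by target, the sums agree modulo rounding of the values):
  MgO: 420.3·0.3200 + 89.02·0.2169 = 153.8 t (target 153.8 t)
  BaO: 190.1·0.7769 = 147.7 t (target 147.7 t)
  SrO: 187.1·0.7001 = 131.0 t (target 131.0 t)
  SiO2: 420.3·0.6300 + 209.1·0.5152 = 372.5 t (target 372.5 t)
  CaO: 209.1·0.4818 + 89.02·0.3029 = 127.7 t (target 127.7 t)
  Li2O: 165.8·0.4057 = 67.27 t (target 67.26 t)
Glass-mass bookkeeping: total charge less LOI = 1000 t (the Σ of target masses is 1000 t; versus the stated basis of 1000 t — gaps are rounding artifacts).
Adding the batch up: Σ batch = 1261 t; LOI removed, Σ of batch·LOI: 261.4 t; glass ÷ batch gives a yield of 79.27%.

Revised batch per 1000 t fused product:
  Mg3Si4O10(OH)2: 420.3 t
  Lithium carbonate: 165.8 t
  Witherite: 190.1 t
  CaSiO3: 209.1 t
  Dolomite: 89.02 t
  SrCO3: 187.1 t
Total batch = 1261 t; LOI loss = 261.4 t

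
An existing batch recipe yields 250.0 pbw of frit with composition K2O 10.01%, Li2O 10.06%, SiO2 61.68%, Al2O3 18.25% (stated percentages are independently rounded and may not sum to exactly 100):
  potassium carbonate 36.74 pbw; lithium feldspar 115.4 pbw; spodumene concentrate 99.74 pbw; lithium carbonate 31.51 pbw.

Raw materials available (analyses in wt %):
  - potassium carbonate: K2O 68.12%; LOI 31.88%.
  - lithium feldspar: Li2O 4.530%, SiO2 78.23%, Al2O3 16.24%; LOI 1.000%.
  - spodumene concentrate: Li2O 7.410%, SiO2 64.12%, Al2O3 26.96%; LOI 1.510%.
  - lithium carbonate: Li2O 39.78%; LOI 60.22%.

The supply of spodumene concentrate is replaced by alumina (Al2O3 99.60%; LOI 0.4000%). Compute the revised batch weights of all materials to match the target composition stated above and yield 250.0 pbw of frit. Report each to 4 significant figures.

Revised batch per 250.0 pbw frit:
  potassium carbonate: 36.74 pbw
  lithium feldspar: 197.1 pbw
  alumina: 13.67 pbw
  lithium carbonate: 40.78 pbw
Total batch = 288.3 pbw; LOI loss = 38.30 pbw

Each numeric step maintains full float precision from start to finish. Mid-chain values are shown rounded to four significant figures as written. Every reported value is rounded just once — derived quantities are recomputed in full precision (the totals, LOI, the four compositions, the yield, net glass mass) from the batch weights for 250.0 pbw of glass, as written in the problem or the answer.
Target oxide masses per 250.0 pbw frit:
  K2O: 10.01% × 250.0 = 25.02 pbw
  Li2O: 10.06% × 250.0 = 25.15 pbw
  SiO2: 61.68% × 250.0 = 154.2 pbw
  Al2O3: 18.25% × 250.0 = 45.62 pbw
Checking each oxide sum with the batch weights as given, per the basis as stated (sum by sum, the targets are met up to rounding of the answer):
  K2O: 36.74·0.6812 = 25.03 pbw (target 25.02 pbw)
  Li2O: 197.1·0.04530 + 40.78·0.3978 = 25.15 pbw (target 25.15 pbw)
  SiO2: 197.1·0.7823 = 154.2 pbw (target 154.2 pbw)
  Al2O3: 197.1·0.1624 + 13.67·0.9960 = 45.62 pbw (target 45.62 pbw)
Glass-mass closure: batch Σ − ignition loss = 250.0 pbw (the targets, summed, come to 250.0 pbw; basis as stated: 250.0 pbw — gaps are rounding artifacts).
Whole-batch sum: Σ batch = 288.3 pbw; the LOI term Σ batch·LOI equals 38.30 pbw; yield: glass divided by total = 86.72%.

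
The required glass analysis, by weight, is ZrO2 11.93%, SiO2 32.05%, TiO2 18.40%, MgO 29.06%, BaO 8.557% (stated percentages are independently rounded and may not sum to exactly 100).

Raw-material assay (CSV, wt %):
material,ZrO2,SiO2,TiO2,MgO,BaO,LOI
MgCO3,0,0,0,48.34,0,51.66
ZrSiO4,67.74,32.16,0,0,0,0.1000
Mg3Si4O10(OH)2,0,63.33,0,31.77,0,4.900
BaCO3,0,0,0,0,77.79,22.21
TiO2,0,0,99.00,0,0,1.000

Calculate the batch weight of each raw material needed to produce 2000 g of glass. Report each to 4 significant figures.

Batch per 2000 g glass:
  MgCO3: 654.7 g
  ZrSiO4: 352.2 g
  Mg3Si4O10(OH)2: 833.3 g
  BaCO3: 220.0 g
  TiO2: 371.7 g
Total batch = 2432 g; LOI loss = 432.0 g; yield = 82.24%

Every computation carries full precision at every stage; values along the way are displayed, rounded to four significant digits, at each printed step; a single rounding completes every reported value; the derived quantities, including the yield, LOI, the totals, net glass mass, the five compositions, are computed from the weighed amounts at 2000 g of glass in exact precision, precisely as stated by problem or answer.
Oxide mass targets, per 2000 g glass:
  ZrO2: 11.93% × 2000 = 238.6 g
  SiO2: 32.05% × 2000 = 641.0 g
  TiO2: 18.40% × 2000 = 368.0 g
  MgO: 29.06% × 2000 = 581.2 g
  BaO: 8.557% × 2000 = 171.1 g
Verifying the oxide balance working from each reported weight, under the basis named above (every target is met by its sum given rounding of the digits):
  ZrO2: 352.2·0.6774 = 238.6 g (target 238.6 g)
  SiO2: 352.2·0.3216 + 833.3·0.6333 = 641.0 g (target 641.0 g)
  TiO2: 371.7·0.9900 = 368.0 g (target 368.0 g)
  MgO: 654.7·0.4834 + 833.3·0.3177 = 581.2 g (target 581.2 g)
  BaO: 220.0·0.7779 = 171.1 g (target 171.1 g)
Glass-mass closure: total charge less LOI = 2000 g (the Σ of target masses is 2000 g; basis as stated: 2000 g — any gap is answer rounding).
Batch total: Σ batch = 2432 g; ignition loss, Σ(batch × LOI) = 432.0 g; yield = glass ÷ total batch = 82.24%.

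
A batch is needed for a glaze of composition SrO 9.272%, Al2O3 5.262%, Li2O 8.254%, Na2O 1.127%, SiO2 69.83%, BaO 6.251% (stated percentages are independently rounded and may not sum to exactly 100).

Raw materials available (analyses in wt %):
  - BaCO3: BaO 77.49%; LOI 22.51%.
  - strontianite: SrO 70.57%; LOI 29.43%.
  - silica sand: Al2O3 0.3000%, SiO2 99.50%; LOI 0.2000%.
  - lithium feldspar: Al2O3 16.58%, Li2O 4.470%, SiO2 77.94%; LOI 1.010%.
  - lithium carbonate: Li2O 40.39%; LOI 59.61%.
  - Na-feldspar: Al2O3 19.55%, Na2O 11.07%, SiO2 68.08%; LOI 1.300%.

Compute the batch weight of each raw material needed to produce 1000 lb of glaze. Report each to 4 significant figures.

Batch per 1000 lb glaze:
  BaCO3: 80.67 lb
  strontianite: 131.4 lb
  silica sand: 484.4 lb
  lithium feldspar: 188.6 lb
  lithium carbonate: 183.5 lb
  Na-feldspar: 101.8 lb
Total batch = 1170 lb; LOI loss = 170.4 lb; yield = 85.44%

Exact precision is held from first step to last — intermediates are displayed with 4-significant-figure rounding when written out. Each reported result is rounded once only. Derived quantities (the yield, net glass mass, LOI, the totals, the six compositions) are carried starting from the weights for 1000 lb of glass at full precision, precisely as stated by the question or the answer.
Per-oxide target masses for 1000 lb glaze:
  SrO: 9.272% × 1000 = 92.72 lb
  Al2O3: 5.262% × 1000 = 52.62 lb
  Li2O: 8.254% × 1000 = 82.54 lb
  Na2O: 1.127% × 1000 = 11.27 lb
  SiO2: 69.83% × 1000 = 698.3 lb
  BaO: 6.251% × 1000 = 62.51 lb
Per-oxide balance check on the weights just shown, under the basis named above (sum by sum, the targets are met up to rounding of the answer):
  SrO: 131.4·0.7057 = 92.73 lb (target 92.72 lb)
  Al2O3: 484.4·0.003000 + 188.6·0.1658 + 101.8·0.1955 = 52.62 lb (target 52.62 lb)
  Li2O: 188.6·0.04470 + 183.5·0.4039 = 82.55 lb (target 82.54 lb)
  Na2O: 101.8·0.1107 = 11.27 lb (target 11.27 lb)
  SiO2: 484.4·0.9950 + 188.6·0.7794 + 101.8·0.6808 = 698.3 lb (target 698.3 lb)
  BaO: 80.67·0.7749 = 62.51 lb (target 62.51 lb)
Consistency of the glass mass: batch Σ − ignition loss = 1000 lb (targets for the oxides total 1000 lb; against the stated basis, 1000 lb — deltas are rounding alone).
Summing the batch: Σ batch = 1170 lb; loss to ignition Σ batch·LOI = 170.4 lb; yield: glass divided by total = 85.44%.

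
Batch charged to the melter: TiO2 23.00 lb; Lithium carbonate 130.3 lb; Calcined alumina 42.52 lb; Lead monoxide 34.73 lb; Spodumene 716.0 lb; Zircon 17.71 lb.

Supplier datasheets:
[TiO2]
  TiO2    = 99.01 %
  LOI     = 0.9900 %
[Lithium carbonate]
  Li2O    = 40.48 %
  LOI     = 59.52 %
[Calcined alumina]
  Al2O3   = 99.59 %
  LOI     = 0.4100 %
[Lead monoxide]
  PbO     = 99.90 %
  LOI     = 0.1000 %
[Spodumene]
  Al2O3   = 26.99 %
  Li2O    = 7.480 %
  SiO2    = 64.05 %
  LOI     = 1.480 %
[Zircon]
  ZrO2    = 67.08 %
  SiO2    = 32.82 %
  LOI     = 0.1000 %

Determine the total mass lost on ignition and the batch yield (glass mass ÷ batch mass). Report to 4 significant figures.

LOI loss = 88.61 lb; glass = 875.7 lb; yield = 90.81%

In-progress results are shown with 4-significant-digit rounding between the steps; the whole derivation keeps full float precision throughout; each reported value is rounded a single time. Derived quantities (yield, totals, net glass mass, the six compositions, ignition loss) are re-derived from the weighed amounts on 875.7 lb of glass in full precision, as set out in the problem or the answer.
LOI of each material in turn:
  TiO2: 23.00 × 0.009900 = 0.2277 lb
  Lithium carbonate: 130.3 × 0.5952 = 77.55 lb
  Calcined alumina: 42.52 × 0.004100 = 0.1743 lb
  Lead monoxide: 34.73 × 0.001000 = 0.03473 lb
  Spodumene: 716.0 × 0.01480 = 10.60 lb
  Zircon: 17.71 × 0.001000 = 0.01771 lb
Total LOI = 88.61 lb
Glass = batch − LOI = 964.3 − 88.61 = 875.7 lb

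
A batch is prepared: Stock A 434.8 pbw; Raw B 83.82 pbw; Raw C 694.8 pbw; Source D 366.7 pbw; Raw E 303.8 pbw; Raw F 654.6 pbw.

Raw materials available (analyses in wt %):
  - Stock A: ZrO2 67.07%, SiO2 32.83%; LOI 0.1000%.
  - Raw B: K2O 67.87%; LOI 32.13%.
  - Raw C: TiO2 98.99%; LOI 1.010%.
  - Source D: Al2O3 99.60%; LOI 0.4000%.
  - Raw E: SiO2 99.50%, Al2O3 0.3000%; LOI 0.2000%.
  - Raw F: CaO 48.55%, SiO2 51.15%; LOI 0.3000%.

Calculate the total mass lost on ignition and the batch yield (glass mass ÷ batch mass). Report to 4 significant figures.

All internal work runs at full precision all the way through. Intermediates are printed, rounded to 4 significant digits, when written out — every reported figure is rounded just once — all derived quantities (net glass mass, LOI, the six compositions, the totals, the yield) are recomputed using the weight values at 2500 pbw of glass at full precision, as written in the problem or the answer.
Each material's LOI contribution:
  Stock A: 434.8 × 0.001000 = 0.4348 pbw
  Raw B: 83.82 × 0.3213 = 26.93 pbw
  Raw C: 694.8 × 0.01010 = 7.017 pbw
  Source D: 366.7 × 0.004000 = 1.467 pbw
  Raw E: 303.8 × 0.002000 = 0.6076 pbw
  Raw F: 654.6 × 0.003000 = 1.964 pbw
Total LOI = 38.42 pbw
Glass = batch − LOI = 2539 − 38.42 = 2500 pbw

LOI loss = 38.42 pbw; glass = 2500 pbw; yield = 98.49%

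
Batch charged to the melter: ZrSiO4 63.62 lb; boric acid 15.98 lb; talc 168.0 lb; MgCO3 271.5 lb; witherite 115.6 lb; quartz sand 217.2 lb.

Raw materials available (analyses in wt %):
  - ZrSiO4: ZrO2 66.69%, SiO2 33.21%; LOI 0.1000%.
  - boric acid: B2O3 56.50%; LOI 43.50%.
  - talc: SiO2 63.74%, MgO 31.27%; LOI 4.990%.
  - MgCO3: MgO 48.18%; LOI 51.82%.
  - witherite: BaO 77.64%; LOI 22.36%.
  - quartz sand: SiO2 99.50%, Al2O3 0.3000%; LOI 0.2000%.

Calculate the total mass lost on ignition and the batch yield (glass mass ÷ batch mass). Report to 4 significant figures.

The working math runs at full precision at all times — rounding to four significant figures extends to each mid-chain value as shown. Every reported figure carries a single rounding. The derived quantities (the yield, LOI, the six compositions, net glass mass, the totals) are computed at full precision from the batch weights per 669.5 lb of glass, as set out in problem or answer.
LOI of each material in turn:
  ZrSiO4: 63.62 × 0.001000 = 0.06362 lb
  boric acid: 15.98 × 0.4350 = 6.951 lb
  talc: 168.0 × 0.04990 = 8.383 lb
  MgCO3: 271.5 × 0.5182 = 140.7 lb
  witherite: 115.6 × 0.2236 = 25.85 lb
  quartz sand: 217.2 × 0.002000 = 0.4344 lb
Total LOI = 182.4 lb
Glass = batch − LOI = 851.9 − 182.4 = 669.5 lb

LOI loss = 182.4 lb; glass = 669.5 lb; yield = 78.59%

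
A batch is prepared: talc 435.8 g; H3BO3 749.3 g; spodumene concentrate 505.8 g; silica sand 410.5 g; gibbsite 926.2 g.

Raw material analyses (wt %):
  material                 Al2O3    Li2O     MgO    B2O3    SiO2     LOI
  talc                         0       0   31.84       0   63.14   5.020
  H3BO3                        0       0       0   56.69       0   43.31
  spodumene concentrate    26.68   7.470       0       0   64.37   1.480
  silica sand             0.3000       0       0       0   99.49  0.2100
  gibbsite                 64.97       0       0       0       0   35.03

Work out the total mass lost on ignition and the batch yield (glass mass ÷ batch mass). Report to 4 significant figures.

Working values are shown (rounded to four significant figures) when written out; every computation keeps full float precision in every operation; a single rounding completes each reported result — derived quantities (ignition loss, net glass mass, the five compositions, the yield, the totals) are recomputed from the batch weights for 2348 g of glass in full precision, exactly as shown in question or answer.
LOI of each material in turn:
  talc: 435.8 × 0.05020 = 21.88 g
  H3BO3: 749.3 × 0.4331 = 324.5 g
  spodumene concentrate: 505.8 × 0.01480 = 7.486 g
  silica sand: 410.5 × 0.002100 = 0.8620 g
  gibbsite: 926.2 × 0.3503 = 324.4 g
Total LOI = 679.2 g
Glass = batch − LOI = 3028 − 679.2 = 2348 g

LOI loss = 679.2 g; glass = 2348 g; yield = 77.57%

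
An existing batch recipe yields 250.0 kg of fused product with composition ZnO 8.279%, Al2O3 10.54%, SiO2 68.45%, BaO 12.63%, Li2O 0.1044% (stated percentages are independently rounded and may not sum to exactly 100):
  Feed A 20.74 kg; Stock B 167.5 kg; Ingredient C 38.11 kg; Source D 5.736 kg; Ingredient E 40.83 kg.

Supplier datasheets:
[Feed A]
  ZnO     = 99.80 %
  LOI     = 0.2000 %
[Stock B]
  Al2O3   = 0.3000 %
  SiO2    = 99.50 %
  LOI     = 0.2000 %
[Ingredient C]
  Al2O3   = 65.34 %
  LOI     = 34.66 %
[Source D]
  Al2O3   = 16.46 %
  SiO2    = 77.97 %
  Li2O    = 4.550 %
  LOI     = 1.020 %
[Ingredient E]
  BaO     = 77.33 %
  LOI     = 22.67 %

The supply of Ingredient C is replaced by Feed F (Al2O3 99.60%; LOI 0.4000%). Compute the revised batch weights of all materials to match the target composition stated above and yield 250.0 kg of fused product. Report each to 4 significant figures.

Revised batch per 250.0 kg fused product:
  Feed A: 20.74 kg
  Stock B: 167.5 kg
  Feed F: 25.00 kg
  Source D: 5.736 kg
  Ingredient E: 40.83 kg
Total batch = 259.8 kg; LOI loss = 9.791 kg

Full float precision is held through every step; mid-chain values appear rounded to four significant figures in the working. Every reported figure takes a single rounding — derived quantities are recomputed at exact precision (ignition loss, net glass mass, yield, the totals, five oxide percentages) from the batch weights at 250.0 kg of glass as written in problem or answer.
The oxide mass targets at 250.0 kg fused product:
  ZnO: 8.279% × 250.0 = 20.70 kg
  Al2O3: 10.54% × 250.0 = 26.35 kg
  SiO2: 68.45% × 250.0 = 171.1 kg
  BaO: 12.63% × 250.0 = 31.58 kg
  Li2O: 0.1044% × 250.0 = 0.2610 kg
Oxide-by-oxide audit from the weights as reported, under the basis named above (every target is met by its sum within answer rounding):
  ZnO: 20.74·0.9980 = 20.70 kg (target 20.70 kg)
  Al2O3: 167.5·0.003000 + 25.00·0.9960 + 5.736·0.1646 = 26.35 kg (target 26.35 kg)
  SiO2: 167.5·0.9950 + 5.736·0.7797 = 171.1 kg (target 171.1 kg)
  BaO: 40.83·0.7733 = 31.57 kg (target 31.58 kg)
  Li2O: 5.736·0.04550 = 0.2610 kg (target 0.2610 kg)
Consistency of the glass mass: net batch after ignition = 250.0 kg (the targets, summed, come to 250.0 kg; versus the stated basis of 250.0 kg — a pure rounding effect).
Batch total: Σ batch = 259.8 kg; LOI loss = Σ batch·LOI = 9.791 kg; yield = glass ÷ total batch = 96.23%.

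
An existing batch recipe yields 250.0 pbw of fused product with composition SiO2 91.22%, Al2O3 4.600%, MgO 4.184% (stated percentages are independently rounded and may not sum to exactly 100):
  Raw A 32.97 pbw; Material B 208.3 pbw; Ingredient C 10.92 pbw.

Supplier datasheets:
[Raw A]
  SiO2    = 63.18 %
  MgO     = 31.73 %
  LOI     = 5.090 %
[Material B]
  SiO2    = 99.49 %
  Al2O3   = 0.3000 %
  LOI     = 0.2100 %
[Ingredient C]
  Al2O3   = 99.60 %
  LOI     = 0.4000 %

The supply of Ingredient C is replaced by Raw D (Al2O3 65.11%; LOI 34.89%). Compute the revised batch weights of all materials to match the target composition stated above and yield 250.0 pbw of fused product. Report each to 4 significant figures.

Every computation holds exact precision at each step — working values are printed rounded to 4 significant digits within the worked lines; every reported number is rounded just once; all derived quantities are computed at full float precision (the totals, the three compositions, glass mass, yield, LOI) using the weight values at 250.0 pbw of glass, precisely as stated by the question or the answer.
Oxide-by-oxide targets in 250.0 pbw fused product:
  SiO2: 91.22% × 250.0 = 228.0 pbw
  Al2O3: 4.600% × 250.0 = 11.50 pbw
  MgO: 4.184% × 250.0 = 10.46 pbw
Oxide-by-oxide audit given the weights on record, on the stated basis (oxide sums agree with the targets inside rounding margins):
  SiO2: 32.97·0.6318 + 208.3·0.9949 = 228.1 pbw (target 228.0 pbw)
  Al2O3: 208.3·0.003000 + 16.70·0.6511 = 11.50 pbw (target 11.50 pbw)
  MgO: 32.97·0.3173 = 10.46 pbw (target 10.46 pbw)
Consistency of the glass mass: total charge less LOI = 250.0 pbw (the targets, summed, come to 250.0 pbw; versus the stated basis of 250.0 pbw — a pure rounding effect).
Whole-batch sum: Σ batch = 258.0 pbw; the LOI term Σ batch·LOI equals 7.942 pbw; glass ÷ batch gives a yield of 96.92%.

Revised batch per 250.0 pbw fused product:
  Raw A: 32.97 pbw
  Material B: 208.3 pbw
  Raw D: 16.70 pbw
Total batch = 258.0 pbw; LOI loss = 7.942 pbw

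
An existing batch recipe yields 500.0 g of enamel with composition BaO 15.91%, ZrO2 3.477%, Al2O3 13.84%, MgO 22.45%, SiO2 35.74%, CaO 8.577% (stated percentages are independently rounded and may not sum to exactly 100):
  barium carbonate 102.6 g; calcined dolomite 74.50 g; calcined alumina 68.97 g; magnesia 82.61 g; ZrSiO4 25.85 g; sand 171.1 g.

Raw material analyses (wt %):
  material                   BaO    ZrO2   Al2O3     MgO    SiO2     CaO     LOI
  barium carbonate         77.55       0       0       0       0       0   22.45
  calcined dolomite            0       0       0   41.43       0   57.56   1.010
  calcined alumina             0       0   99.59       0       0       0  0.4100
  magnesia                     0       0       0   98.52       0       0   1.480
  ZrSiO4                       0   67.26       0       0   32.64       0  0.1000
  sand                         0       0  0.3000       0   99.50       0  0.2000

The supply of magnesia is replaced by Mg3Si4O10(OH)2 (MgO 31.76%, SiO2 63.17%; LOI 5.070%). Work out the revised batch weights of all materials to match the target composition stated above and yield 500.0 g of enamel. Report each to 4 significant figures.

All arithmetic runs at full precision from first step to last — in-progress results appear, rounded to 4 significant figures, in the working. A single rounding finalizes each reported figure; all derived quantities, including six oxide percentages, the totals, ignition loss, glass mass, the yield, are rebuilt starting from the weights per 500.0 g of glass in full float precision as set out in either problem or answer.
Target masses of each oxide per 500.0 g enamel:
  BaO: 15.91% × 500.0 = 79.55 g
  ZrO2: 3.477% × 500.0 = 17.39 g
  Al2O3: 13.84% × 500.0 = 69.20 g
  MgO: 22.45% × 500.0 = 112.2 g
  SiO2: 35.74% × 500.0 = 178.7 g
  CaO: 8.577% × 500.0 = 42.88 g
Checking each oxide sum using the reported weights, relative to the basis at hand (every target is met by its sum net of answer rounding effects):
  BaO: 102.6·0.7755 = 79.57 g (target 79.55 g)
  ZrO2: 25.85·0.6726 = 17.39 g (target 17.39 g)
  Al2O3: 69.46·0.9959 + 8.437·0.003000 = 69.20 g (target 69.20 g)
  MgO: 74.50·0.4143 + 256.2·0.3176 = 112.2 g (target 112.2 g)
  SiO2: 256.2·0.6317 + 25.85·0.3264 + 8.437·0.9950 = 178.7 g (target 178.7 g)
  CaO: 74.50·0.5756 = 42.88 g (target 42.88 g)
Glass-mass bookkeeping: whole batch net of LOI = 499.9 g (summing oxide targets gives 500.0 g; basis as stated: 500.0 g — deltas are rounding alone).
Batch total: Σ batch = 537.0 g; ignition loss, Σ(batch × LOI) = 37.10 g; yield = glass ÷ total batch = 93.09%.

Revised batch per 500.0 g enamel:
  barium carbonate: 102.6 g
  calcined dolomite: 74.50 g
  calcined alumina: 69.46 g
  Mg3Si4O10(OH)2: 256.2 g
  ZrSiO4: 25.85 g
  sand: 8.437 g
Total batch = 537.0 g; LOI loss = 37.10 g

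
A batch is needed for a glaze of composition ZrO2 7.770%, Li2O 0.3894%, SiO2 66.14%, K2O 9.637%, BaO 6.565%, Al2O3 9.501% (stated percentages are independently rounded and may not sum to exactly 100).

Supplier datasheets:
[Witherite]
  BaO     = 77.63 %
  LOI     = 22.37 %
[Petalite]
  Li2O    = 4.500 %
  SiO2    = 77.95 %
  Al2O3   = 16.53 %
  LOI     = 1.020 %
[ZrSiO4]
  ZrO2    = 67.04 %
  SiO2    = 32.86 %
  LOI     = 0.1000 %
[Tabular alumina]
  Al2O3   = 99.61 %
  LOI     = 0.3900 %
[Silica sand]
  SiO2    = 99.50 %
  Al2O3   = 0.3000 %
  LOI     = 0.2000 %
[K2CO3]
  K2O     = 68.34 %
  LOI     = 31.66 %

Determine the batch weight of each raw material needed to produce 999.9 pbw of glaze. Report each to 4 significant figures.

Batch per 999.9 pbw glaze:
  Witherite: 84.56 pbw
  Petalite: 86.52 pbw
  ZrSiO4: 115.9 pbw
  Tabular alumina: 79.33 pbw
  Silica sand: 558.6 pbw
  K2CO3: 141.0 pbw
Total batch = 1066 pbw; LOI loss = 65.98 pbw; yield = 93.81%

Intermediates appear, rounded to four significant figures, alongside each step. The whole derivation carries exact precision in all steps — a single rounding completes every reported value; all derived quantities (the totals, ignition loss, six oxide percentages, the yield, net glass mass) are rebuilt at full precision starting from the weights on 999.9 pbw of glass as given in the question or the answer.
Target masses of each oxide per 999.9 pbw glaze:
  ZrO2: 7.770% × 999.9 = 77.69 pbw
  Li2O: 0.3894% × 999.9 = 3.894 pbw
  SiO2: 66.14% × 999.9 = 661.3 pbw
  K2O: 9.637% × 999.9 = 96.36 pbw
  BaO: 6.565% × 999.9 = 65.64 pbw
  Al2O3: 9.501% × 999.9 = 95.00 pbw
Balance tally, oxide-wise, given the weights on record, at the basis given (each sum matches its target mass once rounding is allowed for):
  ZrO2: 115.9·0.6704 = 77.70 pbw (target 77.69 pbw)
  Li2O: 86.52·0.04500 = 3.893 pbw (target 3.894 pbw)
  SiO2: 86.52·0.7795 + 115.9·0.3286 + 558.6·0.9950 = 661.3 pbw (target 661.3 pbw)
  K2O: 141.0·0.6834 = 96.36 pbw (target 96.36 pbw)
  BaO: 84.56·0.7763 = 65.64 pbw (target 65.64 pbw)
  Al2O3: 86.52·0.1653 + 79.33·0.9961 + 558.6·0.003000 = 95.00 pbw (target 95.00 pbw)
Glass mass check: total batch − LOI = 999.9 pbw (per-oxide target masses sum to 999.9 pbw; against the stated basis, 999.9 pbw — a pure rounding effect).
Whole-batch sum: Σ batch = 1066 pbw; loss to ignition Σ batch·LOI = 65.98 pbw; the yield ratio, glass ÷ batch: 93.81%.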